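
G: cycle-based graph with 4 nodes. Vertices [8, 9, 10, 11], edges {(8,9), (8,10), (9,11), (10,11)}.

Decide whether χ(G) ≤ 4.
Yes, G is 4-colorable

A valid 4-coloring: color 1: [8, 11]; color 2: [9, 10].
(χ(G) = 2 ≤ 4.)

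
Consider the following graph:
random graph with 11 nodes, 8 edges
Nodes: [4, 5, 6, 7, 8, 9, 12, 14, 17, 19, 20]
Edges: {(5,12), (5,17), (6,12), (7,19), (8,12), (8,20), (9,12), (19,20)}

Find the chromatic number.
χ(G) = 2

Clique number ω(G) = 2 (lower bound: χ ≥ ω).
The graph is bipartite (no odd cycle), so 2 colors suffice: χ(G) = 2.
A valid 2-coloring: color 1: [4, 7, 12, 14, 17, 20]; color 2: [5, 6, 8, 9, 19].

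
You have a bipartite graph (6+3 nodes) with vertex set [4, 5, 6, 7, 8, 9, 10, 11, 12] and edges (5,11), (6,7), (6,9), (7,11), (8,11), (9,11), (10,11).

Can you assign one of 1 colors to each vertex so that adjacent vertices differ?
No, G is not 1-colorable

Edge (5,11) forces its endpoints to differ, so 1 color is not enough.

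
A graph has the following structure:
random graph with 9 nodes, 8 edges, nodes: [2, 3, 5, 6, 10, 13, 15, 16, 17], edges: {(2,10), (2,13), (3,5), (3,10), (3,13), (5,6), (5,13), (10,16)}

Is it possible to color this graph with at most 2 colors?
No, G is not 2-colorable

The clique on vertices [3, 5, 13] has size 3 > 2, so it alone needs 3 colors.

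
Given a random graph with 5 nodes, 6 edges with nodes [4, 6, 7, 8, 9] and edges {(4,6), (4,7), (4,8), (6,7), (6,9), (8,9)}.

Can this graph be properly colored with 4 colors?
A valid 4-coloring: color 1: [4, 9]; color 2: [6, 8]; color 3: [7].
(χ(G) = 3 ≤ 4.)

Yes, G is 4-colorable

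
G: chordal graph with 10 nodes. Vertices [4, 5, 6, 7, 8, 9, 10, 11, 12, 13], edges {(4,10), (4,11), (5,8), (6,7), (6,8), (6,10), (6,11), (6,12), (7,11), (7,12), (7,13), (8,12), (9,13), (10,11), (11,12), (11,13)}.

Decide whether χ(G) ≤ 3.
The clique on vertices [6, 7, 11, 12] has size 4 > 3, so it alone needs 4 colors.

No, G is not 3-colorable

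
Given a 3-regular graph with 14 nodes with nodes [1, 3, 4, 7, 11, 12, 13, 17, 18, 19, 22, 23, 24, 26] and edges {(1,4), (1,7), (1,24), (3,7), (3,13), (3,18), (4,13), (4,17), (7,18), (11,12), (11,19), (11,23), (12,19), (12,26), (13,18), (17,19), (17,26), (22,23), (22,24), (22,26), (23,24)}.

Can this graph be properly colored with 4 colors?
A valid 4-coloring: color 1: [4, 18, 19, 24, 26]; color 2: [7, 11, 13, 17, 22]; color 3: [1, 3, 12, 23].
(χ(G) = 3 ≤ 4.)

Yes, G is 4-colorable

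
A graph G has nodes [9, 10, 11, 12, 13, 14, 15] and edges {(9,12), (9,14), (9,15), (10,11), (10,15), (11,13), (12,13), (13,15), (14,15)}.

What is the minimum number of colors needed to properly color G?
χ(G) = 3

Clique number ω(G) = 3 (lower bound: χ ≥ ω).
The clique on [9, 14, 15] has size 3, forcing χ ≥ 3, and the coloring below uses 3 colors, so χ(G) = 3.
A valid 3-coloring: color 1: [11, 12, 15]; color 2: [9, 10, 13]; color 3: [14].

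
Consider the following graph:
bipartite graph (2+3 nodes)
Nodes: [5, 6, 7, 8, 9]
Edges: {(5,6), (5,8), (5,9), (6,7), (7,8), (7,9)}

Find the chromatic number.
Clique number ω(G) = 2 (lower bound: χ ≥ ω).
The graph is bipartite (no odd cycle), so 2 colors suffice: χ(G) = 2.
A valid 2-coloring: color 1: [5, 7]; color 2: [6, 8, 9].

χ(G) = 2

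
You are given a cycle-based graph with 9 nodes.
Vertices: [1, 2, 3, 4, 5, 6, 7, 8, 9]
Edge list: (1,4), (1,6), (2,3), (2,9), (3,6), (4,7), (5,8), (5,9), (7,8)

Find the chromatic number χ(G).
Clique number ω(G) = 2 (lower bound: χ ≥ ω).
Odd cycle [1, 6, 3, 2, 9, 5, 8, 7, 4] needs 3 colors (χ ≥ 3).
The coloring below uses 3 colors, so χ(G) = 3.
A valid 3-coloring: color 1: [1, 3, 7, 9]; color 2: [2, 4, 5, 6]; color 3: [8].

χ(G) = 3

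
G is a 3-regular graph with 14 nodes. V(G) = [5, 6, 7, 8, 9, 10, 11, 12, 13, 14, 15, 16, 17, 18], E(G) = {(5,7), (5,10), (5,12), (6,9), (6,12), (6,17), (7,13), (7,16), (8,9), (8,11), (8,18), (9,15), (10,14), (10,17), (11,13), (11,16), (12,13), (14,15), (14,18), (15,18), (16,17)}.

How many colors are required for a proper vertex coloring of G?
Clique number ω(G) = 3 (lower bound: χ ≥ ω).
The clique on [14, 15, 18] has size 3, forcing χ ≥ 3, and the coloring below uses 3 colors, so χ(G) = 3.
A valid 3-coloring: color 1: [5, 9, 11, 14, 17]; color 2: [6, 10, 13, 16, 18]; color 3: [7, 8, 12, 15].

χ(G) = 3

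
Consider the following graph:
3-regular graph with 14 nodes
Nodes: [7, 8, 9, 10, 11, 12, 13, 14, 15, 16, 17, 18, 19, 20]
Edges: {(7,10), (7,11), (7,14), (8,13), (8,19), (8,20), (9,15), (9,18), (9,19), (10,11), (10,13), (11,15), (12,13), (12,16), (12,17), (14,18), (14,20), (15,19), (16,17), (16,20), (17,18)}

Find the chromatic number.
Clique number ω(G) = 3 (lower bound: χ ≥ ω).
The clique on [7, 10, 11] has size 3, forcing χ ≥ 3, and the coloring below uses 3 colors, so χ(G) = 3.
A valid 3-coloring: color 1: [11, 13, 14, 17, 19]; color 2: [7, 9, 12, 20]; color 3: [8, 10, 15, 16, 18].

χ(G) = 3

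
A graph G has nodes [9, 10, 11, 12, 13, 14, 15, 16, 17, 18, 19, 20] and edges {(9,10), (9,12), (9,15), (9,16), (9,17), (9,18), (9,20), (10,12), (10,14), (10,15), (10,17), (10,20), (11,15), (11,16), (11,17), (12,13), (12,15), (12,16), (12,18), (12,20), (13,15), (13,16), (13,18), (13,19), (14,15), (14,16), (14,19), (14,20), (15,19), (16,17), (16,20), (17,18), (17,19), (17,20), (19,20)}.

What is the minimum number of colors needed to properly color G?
χ(G) = 4

Clique number ω(G) = 4 (lower bound: χ ≥ ω).
The clique on [9, 16, 17, 20] has size 4, forcing χ ≥ 4, and the coloring below uses 4 colors, so χ(G) = 4.
A valid 4-coloring: color 1: [15, 18, 20]; color 2: [12, 14, 17]; color 3: [9, 11, 13]; color 4: [10, 16, 19].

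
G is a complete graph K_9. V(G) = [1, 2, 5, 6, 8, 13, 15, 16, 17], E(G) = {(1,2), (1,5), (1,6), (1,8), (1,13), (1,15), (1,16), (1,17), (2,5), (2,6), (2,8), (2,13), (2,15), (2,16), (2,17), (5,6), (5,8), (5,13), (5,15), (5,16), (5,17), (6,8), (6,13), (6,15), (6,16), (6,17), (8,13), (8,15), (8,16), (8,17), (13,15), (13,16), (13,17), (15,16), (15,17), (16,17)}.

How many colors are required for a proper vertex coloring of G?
χ(G) = 9

Clique number ω(G) = 9 (lower bound: χ ≥ ω).
The clique on [1, 2, 5, 6, 8, 13, 15, 16, 17] has size 9, forcing χ ≥ 9, and the coloring below uses 9 colors, so χ(G) = 9.
A valid 9-coloring: color 1: [15]; color 2: [17]; color 3: [2]; color 4: [13]; color 5: [5]; color 6: [8]; color 7: [1]; color 8: [6]; color 9: [16].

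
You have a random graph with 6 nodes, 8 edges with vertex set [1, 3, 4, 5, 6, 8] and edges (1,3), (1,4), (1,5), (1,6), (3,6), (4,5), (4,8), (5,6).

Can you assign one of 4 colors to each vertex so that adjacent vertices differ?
Yes, G is 4-colorable

A valid 4-coloring: color 1: [1, 8]; color 2: [4, 6]; color 3: [3, 5].
(χ(G) = 3 ≤ 4.)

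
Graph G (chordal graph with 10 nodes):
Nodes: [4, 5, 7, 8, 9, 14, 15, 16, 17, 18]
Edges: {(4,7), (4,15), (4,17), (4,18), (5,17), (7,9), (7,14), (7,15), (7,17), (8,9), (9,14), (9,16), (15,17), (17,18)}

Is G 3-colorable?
The clique on vertices [4, 7, 15, 17] has size 4 > 3, so it alone needs 4 colors.

No, G is not 3-colorable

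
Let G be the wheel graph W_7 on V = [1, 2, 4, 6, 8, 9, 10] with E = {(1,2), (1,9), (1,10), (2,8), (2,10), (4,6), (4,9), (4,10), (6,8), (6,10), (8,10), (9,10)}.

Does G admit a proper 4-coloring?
A valid 4-coloring: color 1: [10]; color 2: [2, 6, 9]; color 3: [1, 4, 8].
(χ(G) = 3 ≤ 4.)

Yes, G is 4-colorable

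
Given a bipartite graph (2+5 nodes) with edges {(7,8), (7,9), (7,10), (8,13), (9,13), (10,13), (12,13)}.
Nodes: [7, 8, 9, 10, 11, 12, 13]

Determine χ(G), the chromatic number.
Clique number ω(G) = 2 (lower bound: χ ≥ ω).
The graph is bipartite (no odd cycle), so 2 colors suffice: χ(G) = 2.
A valid 2-coloring: color 1: [7, 11, 13]; color 2: [8, 9, 10, 12].

χ(G) = 2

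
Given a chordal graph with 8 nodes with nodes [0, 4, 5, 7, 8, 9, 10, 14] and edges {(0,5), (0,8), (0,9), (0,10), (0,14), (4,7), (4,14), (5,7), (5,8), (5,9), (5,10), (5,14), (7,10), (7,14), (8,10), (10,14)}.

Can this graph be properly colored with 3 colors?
No, G is not 3-colorable

The clique on vertices [0, 5, 8, 10] has size 4 > 3, so it alone needs 4 colors.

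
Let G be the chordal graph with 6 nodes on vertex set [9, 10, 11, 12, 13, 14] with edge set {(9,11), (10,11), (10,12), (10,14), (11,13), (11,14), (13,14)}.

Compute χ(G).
χ(G) = 3

Clique number ω(G) = 3 (lower bound: χ ≥ ω).
The clique on [10, 11, 14] has size 3, forcing χ ≥ 3, and the coloring below uses 3 colors, so χ(G) = 3.
A valid 3-coloring: color 1: [11, 12]; color 2: [9, 14]; color 3: [10, 13].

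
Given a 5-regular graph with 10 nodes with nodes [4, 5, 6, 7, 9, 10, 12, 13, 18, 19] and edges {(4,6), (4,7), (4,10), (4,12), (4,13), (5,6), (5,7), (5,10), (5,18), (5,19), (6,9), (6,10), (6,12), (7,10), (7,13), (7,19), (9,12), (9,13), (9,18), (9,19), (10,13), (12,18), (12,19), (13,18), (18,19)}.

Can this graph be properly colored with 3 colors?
The clique on vertices [4, 7, 10, 13] has size 4 > 3, so it alone needs 4 colors.

No, G is not 3-colorable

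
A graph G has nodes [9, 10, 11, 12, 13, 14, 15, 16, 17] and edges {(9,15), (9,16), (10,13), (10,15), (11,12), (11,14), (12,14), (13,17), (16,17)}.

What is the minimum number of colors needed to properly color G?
χ(G) = 3

Clique number ω(G) = 3 (lower bound: χ ≥ ω).
The clique on [11, 12, 14] has size 3, forcing χ ≥ 3, and the coloring below uses 3 colors, so χ(G) = 3.
A valid 3-coloring: color 1: [9, 10, 12, 17]; color 2: [13, 14, 15, 16]; color 3: [11].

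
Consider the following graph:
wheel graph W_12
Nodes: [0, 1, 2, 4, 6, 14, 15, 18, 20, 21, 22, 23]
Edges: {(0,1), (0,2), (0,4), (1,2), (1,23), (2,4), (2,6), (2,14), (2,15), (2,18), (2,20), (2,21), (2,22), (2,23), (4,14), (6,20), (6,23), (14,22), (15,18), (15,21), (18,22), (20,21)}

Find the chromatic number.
Clique number ω(G) = 3 (lower bound: χ ≥ ω).
Odd cycle [21, 20, 6, 23, 1, 0, 4, 14, 22, 18, 15] needs 3 colors (χ ≥ 3).
Vertex 2 is adjacent to every vertex of [0, 1, 4, 6, 14, 15, 18, 20, 21, 22, 23], which already need 3 colors among themselves, so 2 needs a new color (χ ≥ 4).
The coloring below uses 4 colors, so χ(G) = 4.
A valid 4-coloring: color 1: [2]; color 2: [1, 4, 6, 18, 21]; color 3: [0, 14, 15, 20, 23]; color 4: [22].

χ(G) = 4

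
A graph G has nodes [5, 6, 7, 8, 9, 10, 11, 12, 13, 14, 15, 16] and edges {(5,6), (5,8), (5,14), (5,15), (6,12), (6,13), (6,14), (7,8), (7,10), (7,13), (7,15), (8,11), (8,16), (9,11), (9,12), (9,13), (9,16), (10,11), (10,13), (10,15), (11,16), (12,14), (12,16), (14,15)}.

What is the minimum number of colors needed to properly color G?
Clique number ω(G) = 3 (lower bound: χ ≥ ω).
Suppose a proper 3-coloring c exists. The clique [5, 6, 14] takes 3 distinct colors; by symmetry let c(5) = 1, c(6) = 2, c(14) = 3.
- Vertex 12: neighbors [6, 14] already have colors [2, 3] ⇒ c(12) = 1.
- Vertex 15: neighbors [5, 14] already have colors [1, 3] ⇒ c(15) = 2.
- Vertex 7: neighbors [15] already have colors [2]; try each remaining color.
- Case c(7) = 1:
  - Vertex 10: neighbors [7, 15] already have colors [1, 2] ⇒ c(10) = 3.
  - Vertex 13: neighbors [7, 6, 10] already have colors [1, 2, 3] — all 3 colors blocked. Contradiction.
- Case c(7) = 3:
  - Vertex 8: neighbors [5, 7] already have colors [1, 3] ⇒ c(8) = 2.
  - Vertex 10: neighbors [15, 7] already have colors [2, 3] ⇒ c(10) = 1.
  - Vertex 13: neighbors [10, 6, 7] already have colors [1, 2, 3] — all 3 colors blocked. Contradiction.
Every case ends in a contradiction, so G has no proper 3-coloring (χ ≥ 4).
The coloring below uses 4 colors, so χ(G) = 4.
A valid 4-coloring: color 1: [11, 12, 13, 15]; color 2: [8, 9, 10, 14]; color 3: [5, 7, 16]; color 4: [6].

χ(G) = 4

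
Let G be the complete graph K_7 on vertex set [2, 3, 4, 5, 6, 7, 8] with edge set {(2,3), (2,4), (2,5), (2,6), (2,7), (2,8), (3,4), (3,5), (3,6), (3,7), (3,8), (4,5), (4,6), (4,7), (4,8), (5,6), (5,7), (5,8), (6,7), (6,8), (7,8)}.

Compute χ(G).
χ(G) = 7

Clique number ω(G) = 7 (lower bound: χ ≥ ω).
The clique on [2, 3, 4, 5, 6, 7, 8] has size 7, forcing χ ≥ 7, and the coloring below uses 7 colors, so χ(G) = 7.
A valid 7-coloring: color 1: [3]; color 2: [4]; color 3: [7]; color 4: [5]; color 5: [8]; color 6: [2]; color 7: [6].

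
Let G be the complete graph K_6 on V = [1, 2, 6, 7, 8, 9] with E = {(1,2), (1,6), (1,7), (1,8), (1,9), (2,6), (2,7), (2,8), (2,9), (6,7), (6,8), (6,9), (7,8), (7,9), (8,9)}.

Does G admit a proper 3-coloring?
The clique on vertices [1, 2, 6, 7, 8, 9] has size 6 > 3, so it alone needs 6 colors.

No, G is not 3-colorable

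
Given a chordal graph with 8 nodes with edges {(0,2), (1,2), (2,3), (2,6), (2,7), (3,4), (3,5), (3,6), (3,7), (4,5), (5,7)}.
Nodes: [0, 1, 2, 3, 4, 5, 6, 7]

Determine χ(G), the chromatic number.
χ(G) = 3

Clique number ω(G) = 3 (lower bound: χ ≥ ω).
The clique on [2, 3, 6] has size 3, forcing χ ≥ 3, and the coloring below uses 3 colors, so χ(G) = 3.
A valid 3-coloring: color 1: [0, 1, 3]; color 2: [2, 5]; color 3: [4, 6, 7].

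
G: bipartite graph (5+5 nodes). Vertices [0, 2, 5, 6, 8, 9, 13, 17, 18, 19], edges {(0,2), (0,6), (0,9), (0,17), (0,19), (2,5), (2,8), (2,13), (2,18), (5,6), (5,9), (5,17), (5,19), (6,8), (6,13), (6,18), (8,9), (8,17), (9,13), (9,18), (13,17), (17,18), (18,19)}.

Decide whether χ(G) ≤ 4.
A valid 4-coloring: color 1: [2, 6, 9, 17, 19]; color 2: [0, 5, 8, 13, 18].
(χ(G) = 2 ≤ 4.)

Yes, G is 4-colorable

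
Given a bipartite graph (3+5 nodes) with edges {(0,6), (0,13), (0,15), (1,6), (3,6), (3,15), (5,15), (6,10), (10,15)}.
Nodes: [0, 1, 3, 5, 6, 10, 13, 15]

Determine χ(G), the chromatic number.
Clique number ω(G) = 2 (lower bound: χ ≥ ω).
The graph is bipartite (no odd cycle), so 2 colors suffice: χ(G) = 2.
A valid 2-coloring: color 1: [6, 13, 15]; color 2: [0, 1, 3, 5, 10].

χ(G) = 2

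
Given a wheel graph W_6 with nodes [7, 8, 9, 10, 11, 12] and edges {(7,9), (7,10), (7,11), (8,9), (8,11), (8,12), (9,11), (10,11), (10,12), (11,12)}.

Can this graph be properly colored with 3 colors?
No, G is not 3-colorable

Odd cycle [12, 10, 7, 9, 8] needs 3 colors (χ ≥ 3).
Vertex 11 is adjacent to every vertex of [7, 8, 9, 10, 12], which already need 3 colors among themselves, so 11 needs a new color (χ ≥ 4).
Hence χ(G) ≥ 4 > 3, so no proper 3-coloring exists.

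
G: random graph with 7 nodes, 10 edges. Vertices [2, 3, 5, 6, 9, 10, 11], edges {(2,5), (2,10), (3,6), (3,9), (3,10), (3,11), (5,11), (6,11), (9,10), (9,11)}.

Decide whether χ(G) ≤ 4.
A valid 4-coloring: color 1: [2, 3]; color 2: [10, 11]; color 3: [5, 6, 9].
(χ(G) = 3 ≤ 4.)

Yes, G is 4-colorable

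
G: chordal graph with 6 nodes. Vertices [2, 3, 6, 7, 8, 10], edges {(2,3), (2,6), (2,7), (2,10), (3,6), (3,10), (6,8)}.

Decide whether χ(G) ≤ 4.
A valid 4-coloring: color 1: [2, 8]; color 2: [3, 7]; color 3: [6, 10].
(χ(G) = 3 ≤ 4.)

Yes, G is 4-colorable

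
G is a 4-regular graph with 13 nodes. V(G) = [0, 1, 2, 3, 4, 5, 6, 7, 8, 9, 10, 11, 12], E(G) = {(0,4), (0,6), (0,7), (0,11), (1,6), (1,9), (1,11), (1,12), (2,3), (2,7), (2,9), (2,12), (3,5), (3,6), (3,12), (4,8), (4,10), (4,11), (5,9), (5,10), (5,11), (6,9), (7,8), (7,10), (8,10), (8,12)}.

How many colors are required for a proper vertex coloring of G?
Clique number ω(G) = 3 (lower bound: χ ≥ ω).
The clique on [0, 4, 11] has size 3, forcing χ ≥ 3, and the coloring below uses 3 colors, so χ(G) = 3.
A valid 3-coloring: color 1: [3, 9, 10, 11]; color 2: [4, 5, 6, 7, 12]; color 3: [0, 1, 2, 8].

χ(G) = 3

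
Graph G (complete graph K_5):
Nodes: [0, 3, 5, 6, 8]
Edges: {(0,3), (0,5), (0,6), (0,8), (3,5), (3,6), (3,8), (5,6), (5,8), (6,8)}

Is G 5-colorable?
Yes, G is 5-colorable

A valid 5-coloring: color 1: [5]; color 2: [6]; color 3: [0]; color 4: [8]; color 5: [3].
(χ(G) = 5 ≤ 5.)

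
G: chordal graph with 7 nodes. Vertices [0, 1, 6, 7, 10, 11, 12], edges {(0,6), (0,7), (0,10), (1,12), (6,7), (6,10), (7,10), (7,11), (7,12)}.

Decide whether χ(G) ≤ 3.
The clique on vertices [0, 6, 7, 10] has size 4 > 3, so it alone needs 4 colors.

No, G is not 3-colorable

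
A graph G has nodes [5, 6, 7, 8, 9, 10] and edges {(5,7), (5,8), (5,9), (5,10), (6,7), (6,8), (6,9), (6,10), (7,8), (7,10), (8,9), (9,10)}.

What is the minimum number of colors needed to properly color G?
χ(G) = 3

Clique number ω(G) = 3 (lower bound: χ ≥ ω).
The clique on [5, 8, 9] has size 3, forcing χ ≥ 3, and the coloring below uses 3 colors, so χ(G) = 3.
A valid 3-coloring: color 1: [7, 9]; color 2: [8, 10]; color 3: [5, 6].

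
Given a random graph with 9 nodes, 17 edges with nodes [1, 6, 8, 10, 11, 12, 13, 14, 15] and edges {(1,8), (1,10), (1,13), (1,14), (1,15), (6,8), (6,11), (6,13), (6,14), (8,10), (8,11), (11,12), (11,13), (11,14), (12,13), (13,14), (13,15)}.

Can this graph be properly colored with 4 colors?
Yes, G is 4-colorable

A valid 4-coloring: color 1: [8, 13]; color 2: [1, 11]; color 3: [10, 12, 14, 15]; color 4: [6].
(χ(G) = 4 ≤ 4.)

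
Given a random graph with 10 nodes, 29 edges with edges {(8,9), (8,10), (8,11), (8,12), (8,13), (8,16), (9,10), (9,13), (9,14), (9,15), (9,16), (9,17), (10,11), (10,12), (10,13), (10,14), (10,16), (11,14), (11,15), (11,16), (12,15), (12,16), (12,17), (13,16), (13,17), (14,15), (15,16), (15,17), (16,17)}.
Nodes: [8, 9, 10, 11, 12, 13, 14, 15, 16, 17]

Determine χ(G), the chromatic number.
χ(G) = 5

Clique number ω(G) = 5 (lower bound: χ ≥ ω).
The clique on [8, 9, 10, 13, 16] has size 5, forcing χ ≥ 5, and the coloring below uses 5 colors, so χ(G) = 5.
A valid 5-coloring: color 1: [14, 16]; color 2: [9, 11, 12]; color 3: [10, 17]; color 4: [8, 15]; color 5: [13].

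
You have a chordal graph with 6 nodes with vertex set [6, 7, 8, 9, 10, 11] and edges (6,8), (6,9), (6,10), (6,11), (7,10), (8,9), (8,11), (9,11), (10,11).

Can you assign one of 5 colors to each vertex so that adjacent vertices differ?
Yes, G is 5-colorable

A valid 5-coloring: color 1: [7, 11]; color 2: [6]; color 3: [8, 10]; color 4: [9].
(χ(G) = 4 ≤ 5.)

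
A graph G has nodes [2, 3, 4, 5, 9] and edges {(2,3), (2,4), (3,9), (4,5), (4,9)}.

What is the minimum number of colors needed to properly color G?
Clique number ω(G) = 2 (lower bound: χ ≥ ω).
The graph is bipartite (no odd cycle), so 2 colors suffice: χ(G) = 2.
A valid 2-coloring: color 1: [3, 4]; color 2: [2, 5, 9].

χ(G) = 2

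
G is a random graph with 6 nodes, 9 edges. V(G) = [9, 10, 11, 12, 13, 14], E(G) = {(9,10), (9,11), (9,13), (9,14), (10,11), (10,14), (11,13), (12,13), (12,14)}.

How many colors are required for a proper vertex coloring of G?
Clique number ω(G) = 3 (lower bound: χ ≥ ω).
The clique on [9, 10, 11] has size 3, forcing χ ≥ 3, and the coloring below uses 3 colors, so χ(G) = 3.
A valid 3-coloring: color 1: [9, 12]; color 2: [10, 13]; color 3: [11, 14].

χ(G) = 3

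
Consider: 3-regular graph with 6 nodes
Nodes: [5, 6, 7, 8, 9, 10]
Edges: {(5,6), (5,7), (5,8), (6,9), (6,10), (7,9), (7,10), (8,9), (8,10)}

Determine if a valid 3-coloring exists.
Yes, G is 3-colorable

A valid 3-coloring: color 1: [5, 9, 10]; color 2: [6, 7, 8].
(χ(G) = 2 ≤ 3.)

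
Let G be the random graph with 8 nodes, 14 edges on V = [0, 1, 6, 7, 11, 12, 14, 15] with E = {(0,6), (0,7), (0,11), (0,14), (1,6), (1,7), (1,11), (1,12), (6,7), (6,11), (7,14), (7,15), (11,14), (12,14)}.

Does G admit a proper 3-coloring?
Yes, G is 3-colorable

A valid 3-coloring: color 1: [7, 11, 12]; color 2: [0, 1, 15]; color 3: [6, 14].
(χ(G) = 3 ≤ 3.)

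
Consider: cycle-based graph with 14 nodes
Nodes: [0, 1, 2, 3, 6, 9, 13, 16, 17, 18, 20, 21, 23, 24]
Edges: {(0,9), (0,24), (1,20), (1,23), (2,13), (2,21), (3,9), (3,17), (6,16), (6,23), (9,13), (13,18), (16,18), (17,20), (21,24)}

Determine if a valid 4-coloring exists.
A valid 4-coloring: color 1: [0, 3, 13, 16, 20, 21, 23]; color 2: [1, 2, 6, 9, 17, 18, 24].
(χ(G) = 2 ≤ 4.)

Yes, G is 4-colorable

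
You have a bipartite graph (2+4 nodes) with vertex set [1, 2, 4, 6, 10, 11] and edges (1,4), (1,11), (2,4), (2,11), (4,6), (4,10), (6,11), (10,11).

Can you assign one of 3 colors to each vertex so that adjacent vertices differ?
Yes, G is 3-colorable

A valid 3-coloring: color 1: [4, 11]; color 2: [1, 2, 6, 10].
(χ(G) = 2 ≤ 3.)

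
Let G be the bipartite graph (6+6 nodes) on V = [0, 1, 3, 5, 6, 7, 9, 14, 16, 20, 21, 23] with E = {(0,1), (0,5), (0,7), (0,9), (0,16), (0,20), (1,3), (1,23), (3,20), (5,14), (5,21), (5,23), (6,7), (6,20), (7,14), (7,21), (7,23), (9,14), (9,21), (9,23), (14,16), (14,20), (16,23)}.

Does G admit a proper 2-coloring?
Yes, G is 2-colorable

A valid 2-coloring: color 1: [0, 3, 6, 14, 21, 23]; color 2: [1, 5, 7, 9, 16, 20].
(χ(G) = 2 ≤ 2.)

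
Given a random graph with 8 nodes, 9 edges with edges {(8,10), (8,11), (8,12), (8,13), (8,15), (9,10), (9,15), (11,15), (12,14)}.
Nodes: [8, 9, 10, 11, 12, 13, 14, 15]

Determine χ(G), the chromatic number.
χ(G) = 3

Clique number ω(G) = 3 (lower bound: χ ≥ ω).
The clique on [8, 11, 15] has size 3, forcing χ ≥ 3, and the coloring below uses 3 colors, so χ(G) = 3.
A valid 3-coloring: color 1: [8, 9, 14]; color 2: [10, 12, 13, 15]; color 3: [11].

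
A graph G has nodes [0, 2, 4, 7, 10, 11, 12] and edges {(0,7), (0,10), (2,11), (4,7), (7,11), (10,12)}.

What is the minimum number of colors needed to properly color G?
χ(G) = 2

Clique number ω(G) = 2 (lower bound: χ ≥ ω).
The graph is bipartite (no odd cycle), so 2 colors suffice: χ(G) = 2.
A valid 2-coloring: color 1: [2, 7, 10]; color 2: [0, 4, 11, 12].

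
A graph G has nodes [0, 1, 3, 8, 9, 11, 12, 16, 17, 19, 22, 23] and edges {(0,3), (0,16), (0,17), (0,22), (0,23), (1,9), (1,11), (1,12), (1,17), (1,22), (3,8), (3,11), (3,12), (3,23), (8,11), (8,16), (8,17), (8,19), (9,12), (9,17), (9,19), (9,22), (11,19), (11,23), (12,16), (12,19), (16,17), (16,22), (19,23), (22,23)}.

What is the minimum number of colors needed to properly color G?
χ(G) = 4

Clique number ω(G) = 3 (lower bound: χ ≥ ω).
Suppose a proper 3-coloring c exists. The clique [0, 3, 23] takes 3 distinct colors; by symmetry let c(0) = 1, c(3) = 2, c(23) = 3.
- Vertex 11: neighbors [3, 23] already have colors [2, 3] ⇒ c(11) = 1.
- Vertex 8: neighbors [11, 3] already have colors [1, 2] ⇒ c(8) = 3.
- Vertex 16: neighbors [0, 8] already have colors [1, 3] ⇒ c(16) = 2.
- Vertex 17: neighbors [0, 16, 8] already have colors [1, 2, 3] — all 3 colors blocked. Contradiction.
The forced assignments end in a contradiction, so G has no proper 3-coloring (χ ≥ 4).
The coloring below uses 4 colors, so χ(G) = 4.
A valid 4-coloring: color 1: [0, 8, 12]; color 2: [9, 16, 23]; color 3: [11, 17, 22]; color 4: [1, 3, 19].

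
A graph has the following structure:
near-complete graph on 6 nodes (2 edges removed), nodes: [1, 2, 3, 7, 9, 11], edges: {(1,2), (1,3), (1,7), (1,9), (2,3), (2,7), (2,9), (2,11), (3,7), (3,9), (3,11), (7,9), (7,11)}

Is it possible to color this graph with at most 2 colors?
The clique on vertices [1, 2, 3, 7, 9] has size 5 > 2, so it alone needs 5 colors.

No, G is not 2-colorable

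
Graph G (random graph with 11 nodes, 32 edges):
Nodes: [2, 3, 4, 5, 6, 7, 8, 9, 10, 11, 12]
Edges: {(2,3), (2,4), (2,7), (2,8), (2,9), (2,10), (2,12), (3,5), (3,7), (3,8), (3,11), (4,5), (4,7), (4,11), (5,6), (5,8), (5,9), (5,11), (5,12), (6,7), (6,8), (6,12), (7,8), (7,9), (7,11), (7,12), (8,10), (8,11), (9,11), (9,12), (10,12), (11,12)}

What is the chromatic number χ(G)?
χ(G) = 4

Clique number ω(G) = 4 (lower bound: χ ≥ ω).
The clique on [5, 9, 11, 12] has size 4, forcing χ ≥ 4, and the coloring below uses 4 colors, so χ(G) = 4.
A valid 4-coloring: color 1: [5, 7, 10]; color 2: [2, 6, 11]; color 3: [4, 8, 12]; color 4: [3, 9].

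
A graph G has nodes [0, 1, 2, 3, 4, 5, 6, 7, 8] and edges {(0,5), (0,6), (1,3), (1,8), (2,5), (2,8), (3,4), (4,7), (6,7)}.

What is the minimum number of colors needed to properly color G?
Clique number ω(G) = 2 (lower bound: χ ≥ ω).
Odd cycle [3, 4, 7, 6, 0, 5, 2, 8, 1] needs 3 colors (χ ≥ 3).
The coloring below uses 3 colors, so χ(G) = 3.
A valid 3-coloring: color 1: [0, 3, 7, 8]; color 2: [1, 4, 5, 6]; color 3: [2].

χ(G) = 3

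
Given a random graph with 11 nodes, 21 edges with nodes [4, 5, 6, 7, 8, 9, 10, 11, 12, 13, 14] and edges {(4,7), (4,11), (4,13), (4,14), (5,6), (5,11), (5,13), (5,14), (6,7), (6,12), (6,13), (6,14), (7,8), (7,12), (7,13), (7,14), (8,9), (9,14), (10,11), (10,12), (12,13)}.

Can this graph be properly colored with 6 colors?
Yes, G is 6-colorable

A valid 6-coloring: color 1: [5, 7, 9, 10]; color 2: [8, 11, 13, 14]; color 3: [4, 6]; color 4: [12].
(χ(G) = 4 ≤ 6.)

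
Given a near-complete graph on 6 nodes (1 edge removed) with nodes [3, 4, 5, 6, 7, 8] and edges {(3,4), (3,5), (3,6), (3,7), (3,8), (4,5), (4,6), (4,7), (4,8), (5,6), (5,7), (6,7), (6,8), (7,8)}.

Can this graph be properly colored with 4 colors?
The clique on vertices [3, 4, 6, 7, 8] has size 5 > 4, so it alone needs 5 colors.

No, G is not 4-colorable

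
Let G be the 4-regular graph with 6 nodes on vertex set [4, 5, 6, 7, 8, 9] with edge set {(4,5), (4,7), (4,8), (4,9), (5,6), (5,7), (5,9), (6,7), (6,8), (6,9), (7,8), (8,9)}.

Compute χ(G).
χ(G) = 3

Clique number ω(G) = 3 (lower bound: χ ≥ ω).
The clique on [4, 8, 9] has size 3, forcing χ ≥ 3, and the coloring below uses 3 colors, so χ(G) = 3.
A valid 3-coloring: color 1: [5, 8]; color 2: [7, 9]; color 3: [4, 6].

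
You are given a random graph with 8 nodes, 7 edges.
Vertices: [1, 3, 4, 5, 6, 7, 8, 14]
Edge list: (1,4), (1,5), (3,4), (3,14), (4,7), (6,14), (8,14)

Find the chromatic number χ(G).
Clique number ω(G) = 2 (lower bound: χ ≥ ω).
The graph is bipartite (no odd cycle), so 2 colors suffice: χ(G) = 2.
A valid 2-coloring: color 1: [4, 5, 14]; color 2: [1, 3, 6, 7, 8].

χ(G) = 2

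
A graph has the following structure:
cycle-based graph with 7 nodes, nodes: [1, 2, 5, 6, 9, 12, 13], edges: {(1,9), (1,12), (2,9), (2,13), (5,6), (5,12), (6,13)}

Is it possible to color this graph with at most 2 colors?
No, G is not 2-colorable

Odd cycle [9, 2, 13, 6, 5, 12, 1] needs 3 colors (χ ≥ 3).
Hence χ(G) ≥ 3 > 2, so no proper 2-coloring exists.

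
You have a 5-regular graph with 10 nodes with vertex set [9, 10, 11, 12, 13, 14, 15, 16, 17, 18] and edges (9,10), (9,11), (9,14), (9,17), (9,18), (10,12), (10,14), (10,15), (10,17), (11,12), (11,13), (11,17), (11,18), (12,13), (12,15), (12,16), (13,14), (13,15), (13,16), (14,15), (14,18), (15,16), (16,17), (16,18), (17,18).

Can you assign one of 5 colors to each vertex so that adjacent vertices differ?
Yes, G is 5-colorable

A valid 5-coloring: color 1: [11, 14, 16]; color 2: [9, 15]; color 3: [10, 13, 18]; color 4: [12, 17].
(χ(G) = 4 ≤ 5.)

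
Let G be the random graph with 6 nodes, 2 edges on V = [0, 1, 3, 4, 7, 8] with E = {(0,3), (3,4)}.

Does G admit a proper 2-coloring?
A valid 2-coloring: color 1: [1, 3, 7, 8]; color 2: [0, 4].
(χ(G) = 2 ≤ 2.)

Yes, G is 2-colorable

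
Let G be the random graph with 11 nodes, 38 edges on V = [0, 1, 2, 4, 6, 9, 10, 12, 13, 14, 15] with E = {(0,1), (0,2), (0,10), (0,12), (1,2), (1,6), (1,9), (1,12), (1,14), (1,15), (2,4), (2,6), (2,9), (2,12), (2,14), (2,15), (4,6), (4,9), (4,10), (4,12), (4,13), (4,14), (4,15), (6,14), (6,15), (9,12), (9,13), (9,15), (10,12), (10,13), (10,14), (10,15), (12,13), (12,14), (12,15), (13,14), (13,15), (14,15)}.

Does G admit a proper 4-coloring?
The clique on vertices [4, 10, 12, 13, 14, 15] has size 6 > 4, so it alone needs 6 colors.

No, G is not 4-colorable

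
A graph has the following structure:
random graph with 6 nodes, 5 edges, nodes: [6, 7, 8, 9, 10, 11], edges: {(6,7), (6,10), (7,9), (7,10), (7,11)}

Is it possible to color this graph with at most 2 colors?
The clique on vertices [6, 7, 10] has size 3 > 2, so it alone needs 3 colors.

No, G is not 2-colorable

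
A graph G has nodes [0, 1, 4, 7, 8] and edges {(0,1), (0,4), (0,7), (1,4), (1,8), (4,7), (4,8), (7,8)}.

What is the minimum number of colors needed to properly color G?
Clique number ω(G) = 3 (lower bound: χ ≥ ω).
The clique on [1, 4, 8] has size 3, forcing χ ≥ 3, and the coloring below uses 3 colors, so χ(G) = 3.
A valid 3-coloring: color 1: [4]; color 2: [0, 8]; color 3: [1, 7].

χ(G) = 3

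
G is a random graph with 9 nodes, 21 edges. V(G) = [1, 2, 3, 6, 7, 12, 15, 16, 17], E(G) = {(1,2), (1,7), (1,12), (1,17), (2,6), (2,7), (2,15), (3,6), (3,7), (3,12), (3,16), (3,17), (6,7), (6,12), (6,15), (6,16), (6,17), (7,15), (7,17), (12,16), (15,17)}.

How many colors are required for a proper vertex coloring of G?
Clique number ω(G) = 4 (lower bound: χ ≥ ω).
The clique on [2, 6, 7, 15] has size 4, forcing χ ≥ 4, and the coloring below uses 4 colors, so χ(G) = 4.
A valid 4-coloring: color 1: [1, 6]; color 2: [7, 12]; color 3: [3, 15]; color 4: [2, 16, 17].

χ(G) = 4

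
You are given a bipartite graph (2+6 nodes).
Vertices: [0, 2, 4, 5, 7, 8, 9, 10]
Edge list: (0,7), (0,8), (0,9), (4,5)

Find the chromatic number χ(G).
χ(G) = 2

Clique number ω(G) = 2 (lower bound: χ ≥ ω).
The graph is bipartite (no odd cycle), so 2 colors suffice: χ(G) = 2.
A valid 2-coloring: color 1: [0, 2, 4, 10]; color 2: [5, 7, 8, 9].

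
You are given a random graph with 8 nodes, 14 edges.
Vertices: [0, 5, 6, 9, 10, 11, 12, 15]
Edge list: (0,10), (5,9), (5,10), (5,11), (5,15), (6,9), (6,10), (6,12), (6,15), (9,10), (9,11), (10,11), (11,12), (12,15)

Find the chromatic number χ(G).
χ(G) = 4

Clique number ω(G) = 4 (lower bound: χ ≥ ω).
The clique on [5, 9, 10, 11] has size 4, forcing χ ≥ 4, and the coloring below uses 4 colors, so χ(G) = 4.
A valid 4-coloring: color 1: [10, 15]; color 2: [0, 6, 11]; color 3: [5, 12]; color 4: [9].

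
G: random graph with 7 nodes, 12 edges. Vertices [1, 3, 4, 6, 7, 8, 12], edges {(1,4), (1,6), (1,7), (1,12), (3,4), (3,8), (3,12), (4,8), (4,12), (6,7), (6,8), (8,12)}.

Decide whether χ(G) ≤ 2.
The clique on vertices [3, 4, 8, 12] has size 4 > 2, so it alone needs 4 colors.

No, G is not 2-colorable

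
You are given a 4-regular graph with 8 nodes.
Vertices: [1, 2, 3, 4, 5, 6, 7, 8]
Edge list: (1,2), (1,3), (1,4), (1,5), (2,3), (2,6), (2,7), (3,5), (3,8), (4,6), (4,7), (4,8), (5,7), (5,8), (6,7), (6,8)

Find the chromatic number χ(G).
χ(G) = 3

Clique number ω(G) = 3 (lower bound: χ ≥ ω).
The clique on [3, 5, 8] has size 3, forcing χ ≥ 3, and the coloring below uses 3 colors, so χ(G) = 3.
A valid 3-coloring: color 1: [2, 4, 5]; color 2: [3, 6]; color 3: [1, 7, 8].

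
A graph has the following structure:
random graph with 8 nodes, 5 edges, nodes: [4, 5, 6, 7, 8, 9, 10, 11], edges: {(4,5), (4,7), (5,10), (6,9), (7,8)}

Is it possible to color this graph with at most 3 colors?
Yes, G is 3-colorable

A valid 3-coloring: color 1: [5, 7, 9, 11]; color 2: [4, 6, 8, 10].
(χ(G) = 2 ≤ 3.)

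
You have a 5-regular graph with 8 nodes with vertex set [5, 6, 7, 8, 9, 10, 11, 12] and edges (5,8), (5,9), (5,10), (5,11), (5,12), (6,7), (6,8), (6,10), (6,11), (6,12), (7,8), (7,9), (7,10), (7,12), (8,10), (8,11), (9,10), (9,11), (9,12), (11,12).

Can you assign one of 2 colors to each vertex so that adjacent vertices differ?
No, G is not 2-colorable

The clique on vertices [5, 9, 11, 12] has size 4 > 2, so it alone needs 4 colors.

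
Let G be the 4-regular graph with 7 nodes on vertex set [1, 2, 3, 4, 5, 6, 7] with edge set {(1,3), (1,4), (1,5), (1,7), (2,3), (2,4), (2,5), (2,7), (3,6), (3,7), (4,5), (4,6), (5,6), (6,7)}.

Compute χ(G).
Clique number ω(G) = 3 (lower bound: χ ≥ ω).
The clique on [1, 3, 7] has size 3, forcing χ ≥ 3, and the coloring below uses 3 colors, so χ(G) = 3.
A valid 3-coloring: color 1: [1, 2, 6]; color 2: [5, 7]; color 3: [3, 4].

χ(G) = 3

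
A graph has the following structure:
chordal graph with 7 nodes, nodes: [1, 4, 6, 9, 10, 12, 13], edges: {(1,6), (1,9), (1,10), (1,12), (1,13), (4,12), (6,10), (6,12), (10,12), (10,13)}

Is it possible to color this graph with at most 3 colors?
No, G is not 3-colorable

The clique on vertices [1, 6, 10, 12] has size 4 > 3, so it alone needs 4 colors.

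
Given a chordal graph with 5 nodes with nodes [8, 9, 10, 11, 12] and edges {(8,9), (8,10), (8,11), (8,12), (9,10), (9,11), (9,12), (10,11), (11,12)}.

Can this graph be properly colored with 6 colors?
A valid 6-coloring: color 1: [9]; color 2: [8]; color 3: [11]; color 4: [10, 12].
(χ(G) = 4 ≤ 6.)

Yes, G is 6-colorable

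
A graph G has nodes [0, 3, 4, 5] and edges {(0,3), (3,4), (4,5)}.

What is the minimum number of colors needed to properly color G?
Clique number ω(G) = 2 (lower bound: χ ≥ ω).
The graph is bipartite (no odd cycle), so 2 colors suffice: χ(G) = 2.
A valid 2-coloring: color 1: [3, 5]; color 2: [0, 4].

χ(G) = 2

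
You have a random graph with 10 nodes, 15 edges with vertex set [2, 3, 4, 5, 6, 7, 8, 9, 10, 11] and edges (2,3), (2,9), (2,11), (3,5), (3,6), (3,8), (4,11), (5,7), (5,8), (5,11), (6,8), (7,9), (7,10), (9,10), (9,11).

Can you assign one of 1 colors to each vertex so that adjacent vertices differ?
No, G is not 1-colorable

The clique on vertices [3, 5, 8] has size 3 > 1, so it alone needs 3 colors.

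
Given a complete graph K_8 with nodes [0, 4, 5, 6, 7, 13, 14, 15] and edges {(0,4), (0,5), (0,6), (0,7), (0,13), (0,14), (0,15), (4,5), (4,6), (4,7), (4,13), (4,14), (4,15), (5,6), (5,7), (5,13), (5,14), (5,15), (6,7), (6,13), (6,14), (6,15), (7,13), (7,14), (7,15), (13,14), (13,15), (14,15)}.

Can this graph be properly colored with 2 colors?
The clique on vertices [0, 4, 5, 6, 7, 13, 14, 15] has size 8 > 2, so it alone needs 8 colors.

No, G is not 2-colorable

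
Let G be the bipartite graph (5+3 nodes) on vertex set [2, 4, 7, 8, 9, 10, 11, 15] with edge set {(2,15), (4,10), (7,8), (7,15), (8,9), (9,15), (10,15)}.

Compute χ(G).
Clique number ω(G) = 2 (lower bound: χ ≥ ω).
The graph is bipartite (no odd cycle), so 2 colors suffice: χ(G) = 2.
A valid 2-coloring: color 1: [4, 8, 11, 15]; color 2: [2, 7, 9, 10].

χ(G) = 2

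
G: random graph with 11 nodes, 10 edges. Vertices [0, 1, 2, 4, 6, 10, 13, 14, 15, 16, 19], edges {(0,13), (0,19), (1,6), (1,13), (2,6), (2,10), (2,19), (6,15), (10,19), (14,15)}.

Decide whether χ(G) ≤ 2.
No, G is not 2-colorable

The clique on vertices [2, 10, 19] has size 3 > 2, so it alone needs 3 colors.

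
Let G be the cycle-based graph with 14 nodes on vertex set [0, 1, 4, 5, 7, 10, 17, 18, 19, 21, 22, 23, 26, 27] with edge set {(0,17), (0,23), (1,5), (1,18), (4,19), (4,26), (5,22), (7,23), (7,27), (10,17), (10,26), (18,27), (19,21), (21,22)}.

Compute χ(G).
Clique number ω(G) = 2 (lower bound: χ ≥ ω).
The graph is bipartite (no odd cycle), so 2 colors suffice: χ(G) = 2.
A valid 2-coloring: color 1: [0, 4, 5, 7, 10, 18, 21]; color 2: [1, 17, 19, 22, 23, 26, 27].

χ(G) = 2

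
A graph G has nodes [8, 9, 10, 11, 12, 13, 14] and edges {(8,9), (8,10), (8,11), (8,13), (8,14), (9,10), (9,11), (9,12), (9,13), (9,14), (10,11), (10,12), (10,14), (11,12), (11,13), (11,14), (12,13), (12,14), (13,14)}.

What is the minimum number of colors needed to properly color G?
χ(G) = 5

Clique number ω(G) = 5 (lower bound: χ ≥ ω).
The clique on [8, 9, 10, 11, 14] has size 5, forcing χ ≥ 5, and the coloring below uses 5 colors, so χ(G) = 5.
A valid 5-coloring: color 1: [9]; color 2: [11]; color 3: [14]; color 4: [8, 12]; color 5: [10, 13].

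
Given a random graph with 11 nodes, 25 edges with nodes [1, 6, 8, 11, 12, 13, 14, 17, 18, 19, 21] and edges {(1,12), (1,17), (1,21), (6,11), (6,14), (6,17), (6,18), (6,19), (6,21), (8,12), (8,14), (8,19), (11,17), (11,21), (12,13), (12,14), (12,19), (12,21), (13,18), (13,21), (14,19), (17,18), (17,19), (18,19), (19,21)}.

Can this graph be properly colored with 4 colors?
A valid 4-coloring: color 1: [1, 11, 13, 19]; color 2: [6, 12]; color 3: [14, 17, 21]; color 4: [8, 18].
(χ(G) = 4 ≤ 4.)

Yes, G is 4-colorable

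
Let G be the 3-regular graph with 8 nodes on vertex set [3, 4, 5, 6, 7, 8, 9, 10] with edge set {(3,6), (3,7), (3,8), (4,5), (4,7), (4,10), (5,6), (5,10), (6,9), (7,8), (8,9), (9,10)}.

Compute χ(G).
χ(G) = 3

Clique number ω(G) = 3 (lower bound: χ ≥ ω).
The clique on [3, 7, 8] has size 3, forcing χ ≥ 3, and the coloring below uses 3 colors, so χ(G) = 3.
A valid 3-coloring: color 1: [6, 7, 10]; color 2: [5, 8]; color 3: [3, 4, 9].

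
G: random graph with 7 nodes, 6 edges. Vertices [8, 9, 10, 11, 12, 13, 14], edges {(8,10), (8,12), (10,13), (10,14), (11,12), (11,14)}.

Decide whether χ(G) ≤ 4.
A valid 4-coloring: color 1: [9, 10, 12]; color 2: [8, 11, 13]; color 3: [14].
(χ(G) = 3 ≤ 4.)

Yes, G is 4-colorable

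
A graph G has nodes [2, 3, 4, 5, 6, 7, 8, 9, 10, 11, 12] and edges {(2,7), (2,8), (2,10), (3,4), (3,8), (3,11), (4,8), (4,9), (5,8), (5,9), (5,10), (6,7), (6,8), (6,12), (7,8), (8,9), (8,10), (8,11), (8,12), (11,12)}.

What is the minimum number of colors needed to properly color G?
χ(G) = 3

Clique number ω(G) = 3 (lower bound: χ ≥ ω).
The clique on [2, 8, 10] has size 3, forcing χ ≥ 3, and the coloring below uses 3 colors, so χ(G) = 3.
A valid 3-coloring: color 1: [8]; color 2: [2, 4, 5, 6, 11]; color 3: [3, 7, 9, 10, 12].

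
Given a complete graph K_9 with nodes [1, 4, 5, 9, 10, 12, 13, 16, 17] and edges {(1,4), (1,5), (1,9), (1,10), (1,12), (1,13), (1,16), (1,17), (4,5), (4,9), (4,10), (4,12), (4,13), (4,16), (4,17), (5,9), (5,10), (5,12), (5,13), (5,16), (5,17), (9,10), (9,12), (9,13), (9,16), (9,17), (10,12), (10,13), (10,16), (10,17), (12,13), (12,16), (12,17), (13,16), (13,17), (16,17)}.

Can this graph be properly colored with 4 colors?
The clique on vertices [1, 4, 5, 9, 10, 12, 13, 16, 17] has size 9 > 4, so it alone needs 9 colors.

No, G is not 4-colorable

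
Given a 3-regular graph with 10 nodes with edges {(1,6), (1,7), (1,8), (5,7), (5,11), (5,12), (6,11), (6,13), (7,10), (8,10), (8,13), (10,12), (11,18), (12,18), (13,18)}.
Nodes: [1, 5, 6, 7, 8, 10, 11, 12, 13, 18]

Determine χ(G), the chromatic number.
χ(G) = 3

Clique number ω(G) = 2 (lower bound: χ ≥ ω).
Odd cycle [1, 6, 11, 5, 7] needs 3 colors (χ ≥ 3).
The coloring below uses 3 colors, so χ(G) = 3.
A valid 3-coloring: color 1: [5, 6, 8, 18]; color 2: [7, 11, 12, 13]; color 3: [1, 10].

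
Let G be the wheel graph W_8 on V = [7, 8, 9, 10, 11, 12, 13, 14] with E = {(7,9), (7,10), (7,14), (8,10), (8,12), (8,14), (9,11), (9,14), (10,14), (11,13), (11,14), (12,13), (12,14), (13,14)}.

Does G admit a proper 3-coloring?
No, G is not 3-colorable

Odd cycle [8, 10, 7, 9, 11, 13, 12] needs 3 colors (χ ≥ 3).
Vertex 14 is adjacent to every vertex of [7, 8, 9, 10, 11, 12, 13], which already need 3 colors among themselves, so 14 needs a new color (χ ≥ 4).
Hence χ(G) ≥ 4 > 3, so no proper 3-coloring exists.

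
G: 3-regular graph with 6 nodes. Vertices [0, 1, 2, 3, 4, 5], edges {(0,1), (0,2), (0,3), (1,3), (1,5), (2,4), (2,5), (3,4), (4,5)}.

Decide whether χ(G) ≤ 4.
Yes, G is 4-colorable

A valid 4-coloring: color 1: [1, 2]; color 2: [0, 4]; color 3: [3, 5].
(χ(G) = 3 ≤ 4.)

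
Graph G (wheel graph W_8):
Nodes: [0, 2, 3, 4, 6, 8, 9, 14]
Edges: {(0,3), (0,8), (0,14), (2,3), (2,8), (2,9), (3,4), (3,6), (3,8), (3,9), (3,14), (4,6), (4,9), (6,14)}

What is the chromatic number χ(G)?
Clique number ω(G) = 3 (lower bound: χ ≥ ω).
Odd cycle [9, 4, 6, 14, 0, 8, 2] needs 3 colors (χ ≥ 3).
Vertex 3 is adjacent to every vertex of [0, 2, 4, 6, 8, 9, 14], which already need 3 colors among themselves, so 3 needs a new color (χ ≥ 4).
The coloring below uses 4 colors, so χ(G) = 4.
A valid 4-coloring: color 1: [3]; color 2: [6, 8, 9]; color 3: [2, 4, 14]; color 4: [0].

χ(G) = 4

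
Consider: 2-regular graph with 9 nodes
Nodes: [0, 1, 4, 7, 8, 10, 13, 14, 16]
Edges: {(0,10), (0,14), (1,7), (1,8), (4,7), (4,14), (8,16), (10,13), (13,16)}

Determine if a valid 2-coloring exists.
No, G is not 2-colorable

Odd cycle [10, 0, 14, 4, 7, 1, 8, 16, 13] needs 3 colors (χ ≥ 3).
Hence χ(G) ≥ 3 > 2, so no proper 2-coloring exists.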